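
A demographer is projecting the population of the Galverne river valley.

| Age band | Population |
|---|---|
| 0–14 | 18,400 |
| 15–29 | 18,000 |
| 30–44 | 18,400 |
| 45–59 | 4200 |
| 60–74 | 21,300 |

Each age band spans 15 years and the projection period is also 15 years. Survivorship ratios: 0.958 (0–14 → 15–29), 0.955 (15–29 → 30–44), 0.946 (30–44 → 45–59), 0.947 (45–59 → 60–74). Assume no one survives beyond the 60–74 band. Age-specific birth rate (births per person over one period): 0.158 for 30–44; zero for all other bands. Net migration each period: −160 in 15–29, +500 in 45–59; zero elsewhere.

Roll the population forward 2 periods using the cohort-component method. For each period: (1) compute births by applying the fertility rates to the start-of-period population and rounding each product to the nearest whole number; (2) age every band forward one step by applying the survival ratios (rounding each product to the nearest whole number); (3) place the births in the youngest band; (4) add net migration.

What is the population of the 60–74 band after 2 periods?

Numbering the groups 1..5 from youngest to oldest:
Period 1:
Births: 18400 * 0.158 = 2907
Group 2: 18400 * 0.958 = 17627
Group 3: 18000 * 0.955 = 17190
Group 4: 18400 * 0.946 = 17406
Group 5: 4200 * 0.947 = 3977
Net migration: Group 2 − 160 → 17467; Group 4 + 500 → 17906
Population now: 0–14=2907, 15–29=17467, 30–44=17190, 45–59=17906, 60–74=3977
Period 2:
Births: 17190 * 0.158 = 2716
Group 2: 2907 * 0.958 = 2785
Group 3: 17467 * 0.955 = 16681
Group 4: 17190 * 0.946 = 16262
Group 5: 17906 * 0.947 = 16957
Net migration: Group 2 − 160 → 2625; Group 4 + 500 → 16762
Population now: 0–14=2716, 15–29=2625, 30–44=16681, 45–59=16762, 60–74=16957

16957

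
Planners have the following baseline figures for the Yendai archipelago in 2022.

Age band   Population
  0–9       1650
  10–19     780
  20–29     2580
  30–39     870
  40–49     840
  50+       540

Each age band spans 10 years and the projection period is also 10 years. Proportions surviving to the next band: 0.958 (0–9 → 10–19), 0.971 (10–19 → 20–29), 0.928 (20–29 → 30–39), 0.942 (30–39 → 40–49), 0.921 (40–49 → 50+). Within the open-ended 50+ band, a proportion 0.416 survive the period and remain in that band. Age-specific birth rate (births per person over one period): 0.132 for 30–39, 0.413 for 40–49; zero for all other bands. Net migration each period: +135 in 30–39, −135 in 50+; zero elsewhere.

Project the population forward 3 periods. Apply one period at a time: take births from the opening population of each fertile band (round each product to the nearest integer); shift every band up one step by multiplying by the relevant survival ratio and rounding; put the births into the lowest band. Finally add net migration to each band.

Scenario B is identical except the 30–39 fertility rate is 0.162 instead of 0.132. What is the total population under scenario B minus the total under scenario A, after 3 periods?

[period 1]
Births: 870 × 0.132 = 115 ; 840 × 0.413 = 347 → total 462
10–19: 1650 × 0.958 = 1581
20–29: 780 × 0.971 = 757
30–39: 2580 × 0.928 = 2394
40–49: 870 × 0.942 = 820
50+: 840 × 0.921 + 540 × 0.416 = 774 + 225 = 999
Net migration: 30–39 + 135 → 2529; 50+ − 135 → 864
→ [462, 1581, 757, 2529, 820, 864]
[period 2]
Births: 2529 × 0.132 = 334 ; 820 × 0.413 = 339 → total 673
10–19: 462 × 0.958 = 443
20–29: 1581 × 0.971 = 1535
30–39: 757 × 0.928 = 702
40–49: 2529 × 0.942 = 2382
50+: 820 × 0.921 + 864 × 0.416 = 755 + 359 = 1114
Net migration: 30–39 + 135 → 837; 50+ − 135 → 979
→ [673, 443, 1535, 837, 2382, 979]
[period 3]
Births: 837 × 0.132 = 110 ; 2382 × 0.413 = 984 → total 1094
10–19: 673 × 0.958 = 645
20–29: 443 × 0.971 = 430
30–39: 1535 × 0.928 = 1424
40–49: 837 × 0.942 = 788
50+: 2382 × 0.921 + 979 × 0.416 = 2194 + 407 = 2601
Net migration: 30–39 + 135 → 1559; 50+ − 135 → 2466
→ [1094, 645, 430, 1559, 788, 2466]
Scenario A total after 3 periods: 6982
Scenario B projection —
[period 1]
Births: 870 × 0.162 = 141 ; 840 × 0.413 = 347 → total 488
10–19: 1650 × 0.958 = 1581
20–29: 780 × 0.971 = 757
30–39: 2580 × 0.928 = 2394
40–49: 870 × 0.942 = 820
50+: 840 × 0.921 + 540 × 0.416 = 774 + 225 = 999
Net migration: 30–39 + 135 → 2529; 50+ − 135 → 864
→ [488, 1581, 757, 2529, 820, 864]
[period 2]
Births: 2529 × 0.162 = 410 ; 820 × 0.413 = 339 → total 749
10–19: 488 × 0.958 = 468
20–29: 1581 × 0.971 = 1535
30–39: 757 × 0.928 = 702
40–49: 2529 × 0.942 = 2382
50+: 820 × 0.921 + 864 × 0.416 = 755 + 359 = 1114
Net migration: 30–39 + 135 → 837; 50+ − 135 → 979
→ [749, 468, 1535, 837, 2382, 979]
[period 3]
Births: 837 × 0.162 = 136 ; 2382 × 0.413 = 984 → total 1120
10–19: 749 × 0.958 = 718
20–29: 468 × 0.971 = 454
30–39: 1535 × 0.928 = 1424
40–49: 837 × 0.942 = 788
50+: 2382 × 0.921 + 979 × 0.416 = 2194 + 407 = 2601
Net migration: 30–39 + 135 → 1559; 50+ − 135 → 2466
→ [1120, 718, 454, 1559, 788, 2466]
Scenario B total after 3 periods: 7105
Difference B − A = 7105 − 6982 = 123

123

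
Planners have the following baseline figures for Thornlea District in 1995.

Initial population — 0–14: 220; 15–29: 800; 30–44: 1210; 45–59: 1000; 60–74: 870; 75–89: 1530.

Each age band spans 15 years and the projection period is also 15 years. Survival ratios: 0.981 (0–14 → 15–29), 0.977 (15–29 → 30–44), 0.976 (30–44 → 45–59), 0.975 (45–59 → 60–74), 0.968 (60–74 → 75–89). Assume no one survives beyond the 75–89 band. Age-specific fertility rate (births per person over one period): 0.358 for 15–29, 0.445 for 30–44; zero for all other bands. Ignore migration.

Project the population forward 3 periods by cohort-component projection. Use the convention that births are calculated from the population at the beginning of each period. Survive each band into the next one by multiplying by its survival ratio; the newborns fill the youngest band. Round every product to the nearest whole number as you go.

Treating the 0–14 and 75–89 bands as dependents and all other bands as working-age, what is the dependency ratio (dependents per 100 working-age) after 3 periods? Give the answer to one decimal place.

Numbering the bands 1..6 from youngest to oldest:
Period 1.
Births: 800 * 0.358 = 286 ; 1210 * 0.445 = 538 ⇒ total 824
Band 2: 220 * 0.981 = 216
Band 3: 800 * 0.977 = 782
Band 4: 1210 * 0.976 = 1181
Band 5: 1000 * 0.975 = 975
Band 6: 870 * 0.968 = 842
Population now: 0–14=824, 15–29=216, 30–44=782, 45–59=1181, 60–74=975, 75–89=842
Period 2.
Births: 216 * 0.358 = 77 ; 782 * 0.445 = 348 ⇒ total 425
Band 2: 824 * 0.981 = 808
Band 3: 216 * 0.977 = 211
Band 4: 782 * 0.976 = 763
Band 5: 1181 * 0.975 = 1151
Band 6: 975 * 0.968 = 944
Population now: 0–14=425, 15–29=808, 30–44=211, 45–59=763, 60–74=1151, 75–89=944
Period 3.
Births: 808 * 0.358 = 289 ; 211 * 0.445 = 94 ⇒ total 383
Band 2: 425 * 0.981 = 417
Band 3: 808 * 0.977 = 789
Band 4: 211 * 0.976 = 206
Band 5: 763 * 0.975 = 744
Band 6: 1151 * 0.968 = 1114
Population now: 0–14=383, 15–29=417, 30–44=789, 45–59=206, 60–74=744, 75–89=1114
Dependents (band 0–14 + band 75–89) = 383 + 1114 = 1497; working-age = 2156; ratio = 1497/2156 × 100 = 69.4

69.4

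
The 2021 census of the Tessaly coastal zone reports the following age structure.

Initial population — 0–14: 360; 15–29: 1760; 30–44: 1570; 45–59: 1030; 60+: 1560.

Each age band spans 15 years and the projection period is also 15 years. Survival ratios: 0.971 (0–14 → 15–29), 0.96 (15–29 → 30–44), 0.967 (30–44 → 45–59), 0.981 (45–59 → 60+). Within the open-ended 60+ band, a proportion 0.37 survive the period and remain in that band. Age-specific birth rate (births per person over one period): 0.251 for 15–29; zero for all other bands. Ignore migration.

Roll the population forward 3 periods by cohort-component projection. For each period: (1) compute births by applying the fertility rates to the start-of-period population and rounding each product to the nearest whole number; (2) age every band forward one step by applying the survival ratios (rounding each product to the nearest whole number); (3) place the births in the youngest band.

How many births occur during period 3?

After projecting period 1:
Births: 1760 * 0.251 = 442
15–29: 360 * 0.971 = 350
30–44: 1760 * 0.96 = 1690
45–59: 1570 * 0.967 = 1518
60+: 1030 * 0.981 + 1560 * 0.37 = 1010 + 577 = 1587
Giving 442 / 350 / 1690 / 1518 / 1587.
After projecting period 2:
Births: 350 * 0.251 = 88
15–29: 442 * 0.971 = 429
30–44: 350 * 0.96 = 336
45–59: 1690 * 0.967 = 1634
60+: 1518 * 0.981 + 1587 * 0.37 = 1489 + 587 = 2076
Giving 88 / 429 / 336 / 1634 / 2076.
After projecting period 3:
Births: 429 * 0.251 = 108
15–29: 88 * 0.971 = 85
30–44: 429 * 0.96 = 412
45–59: 336 * 0.967 = 325
60+: 1634 * 0.981 + 2076 * 0.37 = 1603 + 768 = 2371
Giving 108 / 85 / 412 / 325 / 2371.

108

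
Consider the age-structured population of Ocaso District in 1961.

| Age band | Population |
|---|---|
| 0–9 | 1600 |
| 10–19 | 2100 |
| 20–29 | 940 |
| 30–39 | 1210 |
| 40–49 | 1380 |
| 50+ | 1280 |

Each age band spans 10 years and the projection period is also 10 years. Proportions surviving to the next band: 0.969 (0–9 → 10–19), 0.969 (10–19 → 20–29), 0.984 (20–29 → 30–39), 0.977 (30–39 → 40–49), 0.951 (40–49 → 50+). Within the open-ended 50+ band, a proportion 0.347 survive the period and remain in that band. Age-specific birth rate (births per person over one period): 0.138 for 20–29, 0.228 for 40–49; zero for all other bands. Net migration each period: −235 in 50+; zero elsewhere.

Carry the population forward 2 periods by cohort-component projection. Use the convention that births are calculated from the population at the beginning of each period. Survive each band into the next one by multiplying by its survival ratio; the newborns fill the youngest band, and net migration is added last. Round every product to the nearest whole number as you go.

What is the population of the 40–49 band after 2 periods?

904

Numbering the bands 1..6 from youngest to oldest:
— Period 1 —
Births: 940 * 0.138 = 130 ; 1380 * 0.228 = 315 → total 445
Band 2: 1600 * 0.969 = 1550
Band 3: 2100 * 0.969 = 2035
Band 4: 940 * 0.984 = 925
Band 5: 1210 * 0.977 = 1182
Band 6: 1380 * 0.951 + 1280 * 0.347 = 1312 + 444 = 1756
Net migration: Band 6 − 235 → 1521
Population now: 0–9=445, 10–19=1550, 20–29=2035, 30–39=925, 40–49=1182, 50+=1521
— Period 2 —
Births: 2035 * 0.138 = 281 ; 1182 * 0.228 = 269 → total 550
Band 2: 445 * 0.969 = 431
Band 3: 1550 * 0.969 = 1502
Band 4: 2035 * 0.984 = 2002
Band 5: 925 * 0.977 = 904
Band 6: 1182 * 0.951 + 1521 * 0.347 = 1124 + 528 = 1652
Net migration: Band 6 − 235 → 1417
Population now: 0–9=550, 10–19=431, 20–29=1502, 30–39=2002, 40–49=904, 50+=1417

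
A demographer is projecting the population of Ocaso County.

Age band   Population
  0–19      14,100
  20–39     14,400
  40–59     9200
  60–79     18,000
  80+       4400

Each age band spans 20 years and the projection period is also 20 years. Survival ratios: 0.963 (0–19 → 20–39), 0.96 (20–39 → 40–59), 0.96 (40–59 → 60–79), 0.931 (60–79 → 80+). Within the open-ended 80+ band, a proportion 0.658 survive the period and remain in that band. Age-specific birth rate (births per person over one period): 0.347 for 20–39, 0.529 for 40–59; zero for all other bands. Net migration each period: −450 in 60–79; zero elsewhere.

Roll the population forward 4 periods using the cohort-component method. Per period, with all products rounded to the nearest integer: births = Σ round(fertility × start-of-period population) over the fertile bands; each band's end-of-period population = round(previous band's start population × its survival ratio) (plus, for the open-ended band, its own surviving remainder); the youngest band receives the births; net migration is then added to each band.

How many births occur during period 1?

Let group 1 be 0–19 through group 5 = 80+.
— Period 1 —
Births: 14400 × 0.347 = 4997 ; 9200 × 0.529 = 4867 ⇒ total 9864
Group 2: 14100 × 0.963 = 13578
Group 3: 14400 × 0.96 = 13824
Group 4: 9200 × 0.96 = 8832
Group 5: 18000 × 0.931 + 4400 × 0.658 = 16758 + 2895 = 19653
Net migration: Group 4 − 450 → 8382
Giving 9864 / 13578 / 13824 / 8382 / 19653.

9864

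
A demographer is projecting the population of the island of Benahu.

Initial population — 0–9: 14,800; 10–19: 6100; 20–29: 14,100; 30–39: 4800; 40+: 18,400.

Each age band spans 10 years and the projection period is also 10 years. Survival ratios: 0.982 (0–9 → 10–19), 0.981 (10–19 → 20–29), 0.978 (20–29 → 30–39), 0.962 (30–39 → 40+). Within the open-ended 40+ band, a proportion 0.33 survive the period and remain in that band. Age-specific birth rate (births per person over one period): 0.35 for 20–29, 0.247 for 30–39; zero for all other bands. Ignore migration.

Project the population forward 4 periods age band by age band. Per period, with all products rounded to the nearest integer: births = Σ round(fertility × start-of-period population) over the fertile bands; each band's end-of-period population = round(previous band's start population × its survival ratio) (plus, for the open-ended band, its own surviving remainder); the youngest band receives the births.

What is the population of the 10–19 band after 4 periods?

6319

After projecting period 1:
Births: 14100 × 0.35 = 4935, 4800 × 0.247 = 1186 → 6121
10–19: 14800 × 0.982 = 14534
20–29: 6100 × 0.981 = 5984
30–39: 14100 × 0.978 = 13790
40+: 4800 × 0.962 + 18400 × 0.33 = 4618 + 6072 = 10690
Population now: 0–9=6121, 10–19=14534, 20–29=5984, 30–39=13790, 40+=10690
After projecting period 2:
Births: 5984 × 0.35 = 2094, 13790 × 0.247 = 3406 → 5500
10–19: 6121 × 0.982 = 6011
20–29: 14534 × 0.981 = 14258
30–39: 5984 × 0.978 = 5852
40+: 13790 × 0.962 + 10690 × 0.33 = 13266 + 3528 = 16794
Population now: 0–9=5500, 10–19=6011, 20–29=14258, 30–39=5852, 40+=16794
After projecting period 3:
Births: 14258 × 0.35 = 4990, 5852 × 0.247 = 1445 → 6435
10–19: 5500 × 0.982 = 5401
20–29: 6011 × 0.981 = 5897
30–39: 14258 × 0.978 = 13944
40+: 5852 × 0.962 + 16794 × 0.33 = 5630 + 5542 = 11172
Population now: 0–9=6435, 10–19=5401, 20–29=5897, 30–39=13944, 40+=11172
After projecting period 4:
Births: 5897 × 0.35 = 2064, 13944 × 0.247 = 3444 → 5508
10–19: 6435 × 0.982 = 6319
20–29: 5401 × 0.981 = 5298
30–39: 5897 × 0.978 = 5767
40+: 13944 × 0.962 + 11172 × 0.33 = 13414 + 3687 = 17101
Population now: 0–9=5508, 10–19=6319, 20–29=5298, 30–39=5767, 40+=17101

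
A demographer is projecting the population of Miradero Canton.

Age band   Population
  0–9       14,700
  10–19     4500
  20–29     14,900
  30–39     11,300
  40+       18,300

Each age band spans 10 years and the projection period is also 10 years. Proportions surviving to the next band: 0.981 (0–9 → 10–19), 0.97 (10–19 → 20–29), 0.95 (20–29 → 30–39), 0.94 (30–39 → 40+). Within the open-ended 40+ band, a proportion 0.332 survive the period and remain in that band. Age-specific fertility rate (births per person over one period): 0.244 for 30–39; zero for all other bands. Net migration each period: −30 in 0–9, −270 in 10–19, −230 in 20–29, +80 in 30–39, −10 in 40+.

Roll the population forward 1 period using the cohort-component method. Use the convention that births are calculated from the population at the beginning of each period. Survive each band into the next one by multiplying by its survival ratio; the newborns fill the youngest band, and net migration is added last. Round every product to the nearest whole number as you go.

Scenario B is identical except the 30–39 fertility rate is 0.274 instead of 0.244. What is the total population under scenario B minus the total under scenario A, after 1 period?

— Period 1 —
Births: 11300 × 0.244 = 2757
10–19: 14700 × 0.981 = 14421
20–29: 4500 × 0.97 = 4365
30–39: 14900 × 0.95 = 14155
40+: 11300 × 0.94 + 18300 × 0.332 = 10622 + 6076 = 16698
Net migration: 0–9 − 30 → 2727; 10–19 − 270 → 14151; 20–29 − 230 → 4135; 30–39 + 80 → 14235; 40+ − 10 → 16688
Giving 2727 / 14151 / 4135 / 14235 / 16688.
Scenario A total after 1 period: 51936
Scenario B projection —
— Period 1 —
Births: 11300 × 0.274 = 3096
10–19: 14700 × 0.981 = 14421
20–29: 4500 × 0.97 = 4365
30–39: 14900 × 0.95 = 14155
40+: 11300 × 0.94 + 18300 × 0.332 = 10622 + 6076 = 16698
Net migration: 0–9 − 30 → 3066; 10–19 − 270 → 14151; 20–29 − 230 → 4135; 30–39 + 80 → 14235; 40+ − 10 → 16688
Giving 3066 / 14151 / 4135 / 14235 / 16688.
Scenario B total after 1 period: 52275
Difference B − A = 52275 − 51936 = 339

339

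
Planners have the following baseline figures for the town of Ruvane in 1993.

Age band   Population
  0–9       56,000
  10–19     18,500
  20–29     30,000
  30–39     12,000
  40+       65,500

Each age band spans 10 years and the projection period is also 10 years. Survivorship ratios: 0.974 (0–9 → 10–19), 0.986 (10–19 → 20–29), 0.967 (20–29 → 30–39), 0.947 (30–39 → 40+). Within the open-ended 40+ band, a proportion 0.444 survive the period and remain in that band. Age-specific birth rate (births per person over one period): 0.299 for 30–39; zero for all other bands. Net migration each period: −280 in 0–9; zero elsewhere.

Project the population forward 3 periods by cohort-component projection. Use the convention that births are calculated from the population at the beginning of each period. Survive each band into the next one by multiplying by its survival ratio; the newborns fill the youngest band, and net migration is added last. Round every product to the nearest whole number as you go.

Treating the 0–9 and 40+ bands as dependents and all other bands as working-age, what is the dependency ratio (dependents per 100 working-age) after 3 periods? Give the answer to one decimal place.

66.1

[period 1]
Births: 12000 × 0.299 = 3588
10–19: 56000 × 0.974 = 54544
20–29: 18500 × 0.986 = 18241
30–39: 30000 × 0.967 = 29010
40+: 12000 × 0.947 + 65500 × 0.444 = 11364 + 29082 = 40446
Net migration: 0–9 − 280 → 3308
End of period: [3308, 54544, 18241, 29010, 40446]
[period 2]
Births: 29010 × 0.299 = 8674
10–19: 3308 × 0.974 = 3222
20–29: 54544 × 0.986 = 53780
30–39: 18241 × 0.967 = 17639
40+: 29010 × 0.947 + 40446 × 0.444 = 27472 + 17958 = 45430
Net migration: 0–9 − 280 → 8394
End of period: [8394, 3222, 53780, 17639, 45430]
[period 3]
Births: 17639 × 0.299 = 5274
10–19: 8394 × 0.974 = 8176
20–29: 3222 × 0.986 = 3177
30–39: 53780 × 0.967 = 52005
40+: 17639 × 0.947 + 45430 × 0.444 = 16704 + 20171 = 36875
Net migration: 0–9 − 280 → 4994
End of period: [4994, 8176, 3177, 52005, 36875]
Dependents (band 0–9 + band 40+) = 4994 + 36875 = 41869; working-age = 63358; ratio = 41869/63358 × 100 = 66.1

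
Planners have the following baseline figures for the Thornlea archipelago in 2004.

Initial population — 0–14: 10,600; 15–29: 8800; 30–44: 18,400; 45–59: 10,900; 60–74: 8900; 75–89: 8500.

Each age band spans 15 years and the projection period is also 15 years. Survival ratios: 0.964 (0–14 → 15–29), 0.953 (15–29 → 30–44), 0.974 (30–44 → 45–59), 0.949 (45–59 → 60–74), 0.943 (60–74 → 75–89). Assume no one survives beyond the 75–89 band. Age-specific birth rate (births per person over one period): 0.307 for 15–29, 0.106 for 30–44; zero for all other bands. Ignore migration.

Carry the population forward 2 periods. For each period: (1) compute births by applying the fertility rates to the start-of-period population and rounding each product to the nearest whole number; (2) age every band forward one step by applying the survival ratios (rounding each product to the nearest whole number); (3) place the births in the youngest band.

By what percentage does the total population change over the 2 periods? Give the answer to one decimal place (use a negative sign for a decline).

-19.5

(Groups numbered youngest = 1 to oldest = 6.)
Period 1:
Births: 8800 × 0.307 = 2702 ; 18400 × 0.106 = 1950 → 4652
Group 2: 10600 × 0.964 = 10218
Group 3: 8800 × 0.953 = 8386
Group 4: 18400 × 0.974 = 17922
Group 5: 10900 × 0.949 = 10344
Group 6: 8900 × 0.943 = 8393
End of period: [4652, 10218, 8386, 17922, 10344, 8393]
Period 2:
Births: 10218 × 0.307 = 3137 ; 8386 × 0.106 = 889 → 4026
Group 2: 4652 × 0.964 = 4485
Group 3: 10218 × 0.953 = 9738
Group 4: 8386 × 0.974 = 8168
Group 5: 17922 × 0.949 = 17008
Group 6: 10344 × 0.943 = 9754
End of period: [4026, 4485, 9738, 8168, 17008, 9754]
Total: 66100 → 53179; change = -12921; percentage change = -19.5%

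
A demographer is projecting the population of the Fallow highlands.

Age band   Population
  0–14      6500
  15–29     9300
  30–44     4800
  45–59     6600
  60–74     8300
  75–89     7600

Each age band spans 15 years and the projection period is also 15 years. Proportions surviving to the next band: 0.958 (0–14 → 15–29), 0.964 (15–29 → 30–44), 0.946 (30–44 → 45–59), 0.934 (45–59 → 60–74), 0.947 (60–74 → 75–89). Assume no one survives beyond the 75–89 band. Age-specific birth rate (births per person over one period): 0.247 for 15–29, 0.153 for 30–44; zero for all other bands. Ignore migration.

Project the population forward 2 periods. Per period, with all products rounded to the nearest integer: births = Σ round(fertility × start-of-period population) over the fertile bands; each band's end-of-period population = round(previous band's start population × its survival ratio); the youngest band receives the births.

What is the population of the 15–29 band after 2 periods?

2904

— Period 1 —
Births: 9300 * 0.247 = 2297  |  4800 * 0.153 = 734 — total 3031
15–29: 6500 * 0.958 = 6227
30–44: 9300 * 0.964 = 8965
45–59: 4800 * 0.946 = 4541
60–74: 6600 * 0.934 = 6164
75–89: 8300 * 0.947 = 7860
End of period: [3031, 6227, 8965, 4541, 6164, 7860]
— Period 2 —
Births: 6227 * 0.247 = 1538  |  8965 * 0.153 = 1372 — total 2910
15–29: 3031 * 0.958 = 2904
30–44: 6227 * 0.964 = 6003
45–59: 8965 * 0.946 = 8481
60–74: 4541 * 0.934 = 4241
75–89: 6164 * 0.947 = 5837
End of period: [2910, 2904, 6003, 8481, 4241, 5837]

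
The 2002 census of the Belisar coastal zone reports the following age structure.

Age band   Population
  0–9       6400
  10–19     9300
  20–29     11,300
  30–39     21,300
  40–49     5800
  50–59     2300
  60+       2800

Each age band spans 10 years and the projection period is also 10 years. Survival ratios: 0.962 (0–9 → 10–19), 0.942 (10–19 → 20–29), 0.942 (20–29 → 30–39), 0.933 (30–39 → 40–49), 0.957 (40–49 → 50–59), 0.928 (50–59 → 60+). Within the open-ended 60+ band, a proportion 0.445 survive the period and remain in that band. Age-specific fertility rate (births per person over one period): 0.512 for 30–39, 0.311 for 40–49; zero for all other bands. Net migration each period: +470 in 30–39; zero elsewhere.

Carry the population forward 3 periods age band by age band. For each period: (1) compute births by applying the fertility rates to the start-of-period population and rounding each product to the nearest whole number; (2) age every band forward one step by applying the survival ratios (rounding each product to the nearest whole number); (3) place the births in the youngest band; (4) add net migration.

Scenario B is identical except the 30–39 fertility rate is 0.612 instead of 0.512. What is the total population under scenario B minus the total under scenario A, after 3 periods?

After projecting period 1:
Births: 21300 * 0.512 = 10906, 5800 * 0.311 = 1804 ⇒ total 12710
10–19: 6400 * 0.962 = 6157
20–29: 9300 * 0.942 = 8761
30–39: 11300 * 0.942 = 10645
40–49: 21300 * 0.933 = 19873
50–59: 5800 * 0.957 = 5551
60+: 2300 * 0.928 + 2800 * 0.445 = 2134 + 1246 = 3380
Net migration: 30–39 + 470 → 11115
Giving 12710 / 6157 / 8761 / 11115 / 19873 / 5551 / 3380.
After projecting period 2:
Births: 11115 * 0.512 = 5691, 19873 * 0.311 = 6181 ⇒ total 11872
10–19: 12710 * 0.962 = 12227
20–29: 6157 * 0.942 = 5800
30–39: 8761 * 0.942 = 8253
40–49: 11115 * 0.933 = 10370
50–59: 19873 * 0.957 = 19018
60+: 5551 * 0.928 + 3380 * 0.445 = 5151 + 1504 = 6655
Net migration: 30–39 + 470 → 8723
Giving 11872 / 12227 / 5800 / 8723 / 10370 / 19018 / 6655.
After projecting period 3:
Births: 8723 * 0.512 = 4466, 10370 * 0.311 = 3225 ⇒ total 7691
10–19: 11872 * 0.962 = 11421
20–29: 12227 * 0.942 = 11518
30–39: 5800 * 0.942 = 5464
40–49: 8723 * 0.933 = 8139
50–59: 10370 * 0.957 = 9924
60+: 19018 * 0.928 + 6655 * 0.445 = 17649 + 2961 = 20610
Net migration: 30–39 + 470 → 5934
Giving 7691 / 11421 / 11518 / 5934 / 8139 / 9924 / 20610.
Scenario A total after 3 periods: 75237
Scenario B projection —
After projecting period 1:
Births: 21300 * 0.612 = 13036, 5800 * 0.311 = 1804 ⇒ total 14840
10–19: 6400 * 0.962 = 6157
20–29: 9300 * 0.942 = 8761
30–39: 11300 * 0.942 = 10645
40–49: 21300 * 0.933 = 19873
50–59: 5800 * 0.957 = 5551
60+: 2300 * 0.928 + 2800 * 0.445 = 2134 + 1246 = 3380
Net migration: 30–39 + 470 → 11115
Giving 14840 / 6157 / 8761 / 11115 / 19873 / 5551 / 3380.
After projecting period 2:
Births: 11115 * 0.612 = 6802, 19873 * 0.311 = 6181 ⇒ total 12983
10–19: 14840 * 0.962 = 14276
20–29: 6157 * 0.942 = 5800
30–39: 8761 * 0.942 = 8253
40–49: 11115 * 0.933 = 10370
50–59: 19873 * 0.957 = 19018
60+: 5551 * 0.928 + 3380 * 0.445 = 5151 + 1504 = 6655
Net migration: 30–39 + 470 → 8723
Giving 12983 / 14276 / 5800 / 8723 / 10370 / 19018 / 6655.
After projecting period 3:
Births: 8723 * 0.612 = 5338, 10370 * 0.311 = 3225 ⇒ total 8563
10–19: 12983 * 0.962 = 12490
20–29: 14276 * 0.942 = 13448
30–39: 5800 * 0.942 = 5464
40–49: 8723 * 0.933 = 8139
50–59: 10370 * 0.957 = 9924
60+: 19018 * 0.928 + 6655 * 0.445 = 17649 + 2961 = 20610
Net migration: 30–39 + 470 → 5934
Giving 8563 / 12490 / 13448 / 5934 / 8139 / 9924 / 20610.
Scenario B total after 3 periods: 79108
Difference B − A = 79108 − 75237 = 3871

3871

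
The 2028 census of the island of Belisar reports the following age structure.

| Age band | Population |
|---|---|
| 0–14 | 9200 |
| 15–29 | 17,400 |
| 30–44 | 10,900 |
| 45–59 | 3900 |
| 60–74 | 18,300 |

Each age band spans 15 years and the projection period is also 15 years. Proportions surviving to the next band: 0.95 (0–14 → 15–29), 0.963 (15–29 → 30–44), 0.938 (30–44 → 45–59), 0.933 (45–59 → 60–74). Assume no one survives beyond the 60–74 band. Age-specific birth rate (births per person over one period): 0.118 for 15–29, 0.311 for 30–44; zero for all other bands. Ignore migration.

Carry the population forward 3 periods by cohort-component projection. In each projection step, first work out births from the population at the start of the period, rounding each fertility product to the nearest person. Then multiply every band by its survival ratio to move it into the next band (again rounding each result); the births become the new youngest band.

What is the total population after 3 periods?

After projecting period 1:
Births: 17400 × 0.118 = 2053, 10900 × 0.311 = 3390 → 5443
15–29: 9200 × 0.95 = 8740
30–44: 17400 × 0.963 = 16756
45–59: 10900 × 0.938 = 10224
60–74: 3900 × 0.933 = 3639
End of period: [5443, 8740, 16756, 10224, 3639]
After projecting period 2:
Births: 8740 × 0.118 = 1031, 16756 × 0.311 = 5211 → 6242
15–29: 5443 × 0.95 = 5171
30–44: 8740 × 0.963 = 8417
45–59: 16756 × 0.938 = 15717
60–74: 10224 × 0.933 = 9539
End of period: [6242, 5171, 8417, 15717, 9539]
After projecting period 3:
Births: 5171 × 0.118 = 610, 8417 × 0.311 = 2618 → 3228
15–29: 6242 × 0.95 = 5930
30–44: 5171 × 0.963 = 4980
45–59: 8417 × 0.938 = 7895
60–74: 15717 × 0.933 = 14664
End of period: [3228, 5930, 4980, 7895, 14664]
Total after period 3: 3228 + 5930 + 4980 + 7895 + 14664 = 36697

36697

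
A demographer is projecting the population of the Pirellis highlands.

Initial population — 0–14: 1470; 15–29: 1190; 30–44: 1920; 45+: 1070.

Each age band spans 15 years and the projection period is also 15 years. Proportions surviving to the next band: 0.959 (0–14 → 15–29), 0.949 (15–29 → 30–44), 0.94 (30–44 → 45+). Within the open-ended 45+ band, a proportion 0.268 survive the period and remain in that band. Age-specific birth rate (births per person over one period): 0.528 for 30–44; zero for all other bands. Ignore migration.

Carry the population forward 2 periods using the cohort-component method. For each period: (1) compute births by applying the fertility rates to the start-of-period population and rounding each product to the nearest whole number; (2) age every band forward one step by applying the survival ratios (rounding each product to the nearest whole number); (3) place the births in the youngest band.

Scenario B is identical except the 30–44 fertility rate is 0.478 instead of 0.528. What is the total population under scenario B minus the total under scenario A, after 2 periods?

-148

[period 1]
Births: 1920 × 0.528 = 1014
15–29: 1470 × 0.959 = 1410
30–44: 1190 × 0.949 = 1129
45+: 1920 × 0.94 + 1070 × 0.268 = 1805 + 287 = 2092
End of period: [1014, 1410, 1129, 2092]
[period 2]
Births: 1129 × 0.528 = 596
15–29: 1014 × 0.959 = 972
30–44: 1410 × 0.949 = 1338
45+: 1129 × 0.94 + 2092 × 0.268 = 1061 + 561 = 1622
End of period: [596, 972, 1338, 1622]
Scenario A total after 2 periods: 4528
Scenario B projection —
[period 1]
Births: 1920 × 0.478 = 918
15–29: 1470 × 0.959 = 1410
30–44: 1190 × 0.949 = 1129
45+: 1920 × 0.94 + 1070 × 0.268 = 1805 + 287 = 2092
End of period: [918, 1410, 1129, 2092]
[period 2]
Births: 1129 × 0.478 = 540
15–29: 918 × 0.959 = 880
30–44: 1410 × 0.949 = 1338
45+: 1129 × 0.94 + 2092 × 0.268 = 1061 + 561 = 1622
End of period: [540, 880, 1338, 1622]
Scenario B total after 2 periods: 4380
Difference B − A = 4380 − 4528 = -148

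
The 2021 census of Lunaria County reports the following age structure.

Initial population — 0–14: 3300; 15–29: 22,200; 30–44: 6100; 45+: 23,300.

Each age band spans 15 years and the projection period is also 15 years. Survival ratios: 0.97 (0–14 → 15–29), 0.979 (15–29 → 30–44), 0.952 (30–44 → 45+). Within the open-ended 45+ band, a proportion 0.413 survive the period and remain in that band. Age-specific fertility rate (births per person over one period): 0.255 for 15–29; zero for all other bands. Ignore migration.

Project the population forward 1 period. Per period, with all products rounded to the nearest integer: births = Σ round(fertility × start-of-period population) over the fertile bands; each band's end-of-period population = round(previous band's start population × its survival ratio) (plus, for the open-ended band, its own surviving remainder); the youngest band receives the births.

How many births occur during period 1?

Call the bands 1 to 4, youngest first.
After projecting period 1:
Births: 22200 × 0.255 = 5661
Band 2: 3300 × 0.97 = 3201
Band 3: 22200 × 0.979 = 21734
Band 4: 6100 × 0.952 + 23300 × 0.413 = 5807 + 9623 = 15430
Population now: 0–14=5661, 15–29=3201, 30–44=21734, 45+=15430

5661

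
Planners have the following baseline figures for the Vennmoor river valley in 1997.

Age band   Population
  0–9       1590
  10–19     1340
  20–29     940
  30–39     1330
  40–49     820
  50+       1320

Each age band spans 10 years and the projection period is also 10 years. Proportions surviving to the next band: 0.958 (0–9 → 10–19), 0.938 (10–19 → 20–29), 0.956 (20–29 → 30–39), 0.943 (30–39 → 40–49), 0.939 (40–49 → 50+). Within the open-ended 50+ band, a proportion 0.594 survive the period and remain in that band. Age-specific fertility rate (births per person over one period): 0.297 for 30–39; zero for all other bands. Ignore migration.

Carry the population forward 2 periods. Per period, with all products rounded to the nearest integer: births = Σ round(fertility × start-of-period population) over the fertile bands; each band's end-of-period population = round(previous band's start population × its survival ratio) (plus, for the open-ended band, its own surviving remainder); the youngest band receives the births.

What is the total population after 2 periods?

6225

— Period 1 —
Births: 1330 × 0.297 = 395
10–19: 1590 × 0.958 = 1523
20–29: 1340 × 0.938 = 1257
30–39: 940 × 0.956 = 899
40–49: 1330 × 0.943 = 1254
50+: 820 × 0.939 + 1320 × 0.594 = 770 + 784 = 1554
Population now: 0–9=395, 10–19=1523, 20–29=1257, 30–39=899, 40–49=1254, 50+=1554
— Period 2 —
Births: 899 × 0.297 = 267
10–19: 395 × 0.958 = 378
20–29: 1523 × 0.938 = 1429
30–39: 1257 × 0.956 = 1202
40–49: 899 × 0.943 = 848
50+: 1254 × 0.939 + 1554 × 0.594 = 1178 + 923 = 2101
Population now: 0–9=267, 10–19=378, 20–29=1429, 30–39=1202, 40–49=848, 50+=2101
Total after period 2: 267 + 378 + 1429 + 1202 + 848 + 2101 = 6225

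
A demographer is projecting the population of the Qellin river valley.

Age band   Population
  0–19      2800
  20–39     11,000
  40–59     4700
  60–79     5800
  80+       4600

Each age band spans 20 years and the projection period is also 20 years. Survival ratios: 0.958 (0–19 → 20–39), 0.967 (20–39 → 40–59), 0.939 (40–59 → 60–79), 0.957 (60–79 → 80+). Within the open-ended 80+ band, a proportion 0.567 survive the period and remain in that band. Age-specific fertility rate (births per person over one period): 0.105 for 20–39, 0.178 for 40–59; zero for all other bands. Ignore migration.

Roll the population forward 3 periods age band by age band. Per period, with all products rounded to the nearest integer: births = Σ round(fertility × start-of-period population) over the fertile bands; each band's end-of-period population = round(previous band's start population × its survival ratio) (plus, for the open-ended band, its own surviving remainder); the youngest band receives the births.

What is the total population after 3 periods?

21602

Let band 1 be 0–19 through band 5 = 80+.
[period 1]
Births: 11000 × 0.105 = 1155, 4700 × 0.178 = 837 ⇒ total 1992
Band 2: 2800 × 0.958 = 2682
Band 3: 11000 × 0.967 = 10637
Band 4: 4700 × 0.939 = 4413
Band 5: 5800 × 0.957 + 4600 × 0.567 = 5551 + 2608 = 8159
End of period: [1992, 2682, 10637, 4413, 8159]
[period 2]
Births: 2682 × 0.105 = 282, 10637 × 0.178 = 1893 ⇒ total 2175
Band 2: 1992 × 0.958 = 1908
Band 3: 2682 × 0.967 = 2593
Band 4: 10637 × 0.939 = 9988
Band 5: 4413 × 0.957 + 8159 × 0.567 = 4223 + 4626 = 8849
End of period: [2175, 1908, 2593, 9988, 8849]
[period 3]
Births: 1908 × 0.105 = 200, 2593 × 0.178 = 462 ⇒ total 662
Band 2: 2175 × 0.958 = 2084
Band 3: 1908 × 0.967 = 1845
Band 4: 2593 × 0.939 = 2435
Band 5: 9988 × 0.957 + 8849 × 0.567 = 9559 + 5017 = 14576
End of period: [662, 2084, 1845, 2435, 14576]
Total after period 3: 662 + 2084 + 1845 + 2435 + 14576 = 21602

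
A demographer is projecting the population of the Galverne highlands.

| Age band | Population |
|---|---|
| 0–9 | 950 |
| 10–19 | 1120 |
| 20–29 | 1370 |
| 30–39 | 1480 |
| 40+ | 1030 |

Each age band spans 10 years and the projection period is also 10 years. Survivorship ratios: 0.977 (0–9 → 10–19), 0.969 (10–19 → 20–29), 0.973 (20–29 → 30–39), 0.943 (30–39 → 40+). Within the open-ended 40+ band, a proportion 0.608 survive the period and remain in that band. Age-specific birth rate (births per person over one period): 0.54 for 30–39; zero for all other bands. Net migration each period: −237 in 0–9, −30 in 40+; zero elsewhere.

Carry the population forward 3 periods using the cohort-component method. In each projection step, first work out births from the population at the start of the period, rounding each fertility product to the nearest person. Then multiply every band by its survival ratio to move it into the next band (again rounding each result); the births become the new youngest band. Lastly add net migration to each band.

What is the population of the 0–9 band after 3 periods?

Call the bands 1 to 5, youngest first.
— Period 1 —
Births: 1480 × 0.54 = 799
Band 2: 950 × 0.977 = 928
Band 3: 1120 × 0.969 = 1085
Band 4: 1370 × 0.973 = 1333
Band 5: 1480 × 0.943 + 1030 × 0.608 = 1396 + 626 = 2022
Net migration: Band 1 − 237 → 562; Band 5 − 30 → 1992
→ [562, 928, 1085, 1333, 1992]
— Period 2 —
Births: 1333 × 0.54 = 720
Band 2: 562 × 0.977 = 549
Band 3: 928 × 0.969 = 899
Band 4: 1085 × 0.973 = 1056
Band 5: 1333 × 0.943 + 1992 × 0.608 = 1257 + 1211 = 2468
Net migration: Band 1 − 237 → 483; Band 5 − 30 → 2438
→ [483, 549, 899, 1056, 2438]
— Period 3 —
Births: 1056 × 0.54 = 570
Band 2: 483 × 0.977 = 472
Band 3: 549 × 0.969 = 532
Band 4: 899 × 0.973 = 875
Band 5: 1056 × 0.943 + 2438 × 0.608 = 996 + 1482 = 2478
Net migration: Band 1 − 237 → 333; Band 5 − 30 → 2448
→ [333, 472, 532, 875, 2448]

333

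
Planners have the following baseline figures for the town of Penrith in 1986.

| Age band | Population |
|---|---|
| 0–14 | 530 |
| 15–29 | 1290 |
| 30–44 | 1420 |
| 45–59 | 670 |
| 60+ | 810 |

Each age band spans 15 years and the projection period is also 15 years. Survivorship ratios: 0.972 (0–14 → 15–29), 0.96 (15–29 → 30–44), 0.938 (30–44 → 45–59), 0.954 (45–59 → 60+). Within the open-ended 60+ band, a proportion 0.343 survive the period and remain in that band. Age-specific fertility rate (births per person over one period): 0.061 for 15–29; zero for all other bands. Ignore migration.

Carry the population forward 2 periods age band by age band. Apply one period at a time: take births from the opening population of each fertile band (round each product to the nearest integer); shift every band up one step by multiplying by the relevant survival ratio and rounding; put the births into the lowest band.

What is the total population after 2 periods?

— Period 1 —
Births: 1290 * 0.061 = 79
15–29: 530 * 0.972 = 515
30–44: 1290 * 0.96 = 1238
45–59: 1420 * 0.938 = 1332
60+: 670 * 0.954 + 810 * 0.343 = 639 + 278 = 917
→ [79, 515, 1238, 1332, 917]
— Period 2 —
Births: 515 * 0.061 = 31
15–29: 79 * 0.972 = 77
30–44: 515 * 0.96 = 494
45–59: 1238 * 0.938 = 1161
60+: 1332 * 0.954 + 917 * 0.343 = 1271 + 315 = 1586
→ [31, 77, 494, 1161, 1586]
Total after period 2: 31 + 77 + 494 + 1161 + 1586 = 3349

3349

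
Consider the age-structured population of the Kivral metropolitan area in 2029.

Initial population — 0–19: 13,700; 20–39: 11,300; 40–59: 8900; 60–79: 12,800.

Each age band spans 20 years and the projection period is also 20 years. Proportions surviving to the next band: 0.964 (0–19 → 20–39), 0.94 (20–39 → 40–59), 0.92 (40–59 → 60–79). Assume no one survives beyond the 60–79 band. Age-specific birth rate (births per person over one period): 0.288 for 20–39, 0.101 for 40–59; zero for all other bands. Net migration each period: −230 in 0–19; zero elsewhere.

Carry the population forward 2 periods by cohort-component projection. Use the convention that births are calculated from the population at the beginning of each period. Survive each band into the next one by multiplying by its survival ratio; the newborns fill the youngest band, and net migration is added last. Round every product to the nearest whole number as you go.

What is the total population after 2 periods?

— Period 1 —
Births: 11300 × 0.288 = 3254, 8900 × 0.101 = 899 → 4153
20–39: 13700 × 0.964 = 13207
40–59: 11300 × 0.94 = 10622
60–79: 8900 × 0.92 = 8188
Net migration: 0–19 − 230 → 3923
→ [3923, 13207, 10622, 8188]
— Period 2 —
Births: 13207 × 0.288 = 3804, 10622 × 0.101 = 1073 → 4877
20–39: 3923 × 0.964 = 3782
40–59: 13207 × 0.94 = 12415
60–79: 10622 × 0.92 = 9772
Net migration: 0–19 − 230 → 4647
→ [4647, 3782, 12415, 9772]
Total after period 2: 4647 + 3782 + 12415 + 9772 = 30616

30616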